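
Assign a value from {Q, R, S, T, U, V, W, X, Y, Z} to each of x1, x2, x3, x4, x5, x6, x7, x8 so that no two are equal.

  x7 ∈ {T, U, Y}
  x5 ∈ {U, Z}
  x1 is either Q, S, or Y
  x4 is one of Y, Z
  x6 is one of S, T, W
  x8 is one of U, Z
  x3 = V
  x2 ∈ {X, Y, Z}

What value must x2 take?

X

x3 has just one choice, so x3 = V.
x5 and x8 between them cover only {U, Z} — a naked pair. Remove those values from x2, x4, x7.
x4 must be Y (only option left). So x1, x2, x7 can't be Y.
So x2 = X.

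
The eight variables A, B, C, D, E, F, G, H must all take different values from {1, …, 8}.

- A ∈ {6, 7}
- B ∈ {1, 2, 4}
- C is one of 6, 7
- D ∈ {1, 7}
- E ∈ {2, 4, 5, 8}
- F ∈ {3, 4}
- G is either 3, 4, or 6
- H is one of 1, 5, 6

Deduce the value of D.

1

The 8 variables together cover exactly {1, 2, 3, 4, 5, 6, 7, 8} — 8 values for 8 variables — and 8 appears only in E's list, so E = 8.
Among the 7 still-open variables, 2 fits only B (and all 7 values in {1, 2, 3, 4, 5, 6, 7} must be used), so B = 2.
The 6 still-open variables draw from only 6 values {1, 3, 4, 5, 6, 7}, so each is used; only H can be 5, hence H = 5.
The 5 still-open variables draw from only 5 values {1, 3, 4, 6, 7}, so each is used; only D can be 1, hence D = 1.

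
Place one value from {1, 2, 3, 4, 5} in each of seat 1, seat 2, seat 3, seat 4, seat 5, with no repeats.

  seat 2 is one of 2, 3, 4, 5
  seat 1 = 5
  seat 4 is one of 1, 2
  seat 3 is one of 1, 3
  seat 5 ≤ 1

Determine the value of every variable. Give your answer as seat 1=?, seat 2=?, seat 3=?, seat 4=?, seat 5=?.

seat 1 must be 5 (only option left). Strike 5 from seat 2.
seat 5's domain is down to {1}, so seat 5 = 1. So seat 3, seat 4 can't be 1.
That leaves seat 3 = 3. So seat 2 can't be 3.
That leaves seat 4 = 2. So seat 2 can't be 2.
seat 2's domain is down to {4}, so seat 2 = 4.

seat 1=5, seat 2=4, seat 3=3, seat 4=2, seat 5=1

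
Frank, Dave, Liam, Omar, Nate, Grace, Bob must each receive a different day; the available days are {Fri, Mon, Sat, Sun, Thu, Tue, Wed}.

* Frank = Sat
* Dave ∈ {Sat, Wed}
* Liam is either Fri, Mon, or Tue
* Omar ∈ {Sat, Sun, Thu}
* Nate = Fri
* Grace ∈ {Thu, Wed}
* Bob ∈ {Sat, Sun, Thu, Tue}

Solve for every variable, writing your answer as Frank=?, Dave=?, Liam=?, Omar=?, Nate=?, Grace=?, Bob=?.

Frank=Sat, Dave=Wed, Liam=Mon, Omar=Sun, Nate=Fri, Grace=Thu, Bob=Tue

Frank has just one choice, so Frank = Sat. So Dave, Omar, Bob can't be Sat.
Dave must be Wed (only option left). Remove Wed from Grace.
Nate must be Fri (only option left). Eliminate Fri elsewhere: Liam.
Grace's domain is down to {Thu}, so Grace = Thu. Strike Thu from Omar, Bob.
Omar has just one choice, so Omar = Sun. So Bob can't be Sun.
That leaves Bob = Tue. Eliminate Tue elsewhere: Liam.
Liam must be Mon (only option left).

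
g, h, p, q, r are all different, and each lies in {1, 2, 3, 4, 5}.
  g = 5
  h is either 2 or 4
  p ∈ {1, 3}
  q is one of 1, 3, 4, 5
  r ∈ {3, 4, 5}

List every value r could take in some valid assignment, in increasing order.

g has just one choice, so g = 5. Eliminate 5 elsewhere: q, r.
The 4 still-open variables draw from only 4 values {1, 2, 3, 4}, so each is used; only h can be 2, hence h = 2.
No further eliminations apply; r can still be any of 3, 4.

3, 4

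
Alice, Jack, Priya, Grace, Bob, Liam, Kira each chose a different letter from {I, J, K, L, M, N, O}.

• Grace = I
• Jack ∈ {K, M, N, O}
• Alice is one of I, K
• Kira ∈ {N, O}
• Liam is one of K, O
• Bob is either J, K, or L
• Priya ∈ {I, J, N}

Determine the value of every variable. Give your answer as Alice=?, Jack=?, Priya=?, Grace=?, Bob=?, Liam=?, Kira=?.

Grace must be I (only option left). Strike I from Alice, Priya.
Alice's domain is down to {K}, so Alice = K. Strike K from Jack, Bob, Liam.
Liam has just one choice, so Liam = O. Eliminate O elsewhere: Jack, Kira.
Kira has just one choice, so Kira = N. Eliminate N elsewhere: Jack, Priya.
That leaves Jack = M.
Priya has just one choice, so Priya = J. Strike J from Bob.
That leaves Bob = L.

Alice=K, Jack=M, Priya=J, Grace=I, Bob=L, Liam=O, Kira=N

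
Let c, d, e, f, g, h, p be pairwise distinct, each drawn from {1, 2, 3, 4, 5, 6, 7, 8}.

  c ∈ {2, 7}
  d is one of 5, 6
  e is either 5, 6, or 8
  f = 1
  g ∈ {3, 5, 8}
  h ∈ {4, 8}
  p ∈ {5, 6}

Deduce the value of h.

4

f's domain is down to {1}, so f = 1.
d and p share exactly the 2 values {5, 6}; by pigeonhole those values go to them, so strike 5, 6 from e, g.
e must be 8 (only option left). Strike 8 from g, h.
So h = 4.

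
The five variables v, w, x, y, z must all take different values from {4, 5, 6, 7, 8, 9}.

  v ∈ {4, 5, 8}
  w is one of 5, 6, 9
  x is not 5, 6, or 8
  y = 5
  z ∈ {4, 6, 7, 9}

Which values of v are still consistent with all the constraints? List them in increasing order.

4, 8

y's domain is down to {5}, so y = 5. Eliminate 5 elsewhere: v, w.
No further eliminations apply; v can still be any of 4, 8.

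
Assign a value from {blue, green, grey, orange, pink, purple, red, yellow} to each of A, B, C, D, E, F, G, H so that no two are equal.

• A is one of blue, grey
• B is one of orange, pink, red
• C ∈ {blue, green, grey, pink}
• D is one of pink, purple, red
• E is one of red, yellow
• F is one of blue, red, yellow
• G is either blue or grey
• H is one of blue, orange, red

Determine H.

Among the 8 variables, green fits only C (and all 8 values in {blue, green, grey, orange, pink, purple, red, yellow} must be used), so C = green.
The 7 still-open variables draw from only 7 values {blue, grey, orange, pink, purple, red, yellow}, so each is used; only D can be purple, hence D = purple.
Among the 6 still-open variables, pink fits only B (and all 6 values in {blue, grey, orange, pink, red, yellow} must be used), so B = pink.
The 5 still-open variables together cover exactly {blue, grey, orange, red, yellow} — 5 values for 5 variables — and orange appears only in H's list, so H = orange.

orange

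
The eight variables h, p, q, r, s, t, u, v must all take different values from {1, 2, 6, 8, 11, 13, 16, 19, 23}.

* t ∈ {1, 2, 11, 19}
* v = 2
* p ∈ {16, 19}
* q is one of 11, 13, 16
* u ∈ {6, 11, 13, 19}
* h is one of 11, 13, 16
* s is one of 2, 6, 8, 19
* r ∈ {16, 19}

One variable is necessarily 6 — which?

u

v's domain is down to {2}, so v = 2. Eliminate 2 elsewhere: s, t.
Among the 7 still-open variables, 1 fits only t (and all 7 values in {1, 6, 8, 11, 13, 16, 19} must be used), so t = 1.
The 6 still-open variables together cover exactly {6, 8, 11, 13, 16, 19} — 6 values for 6 variables — and 8 appears only in s's list, so s = 8.
The 5 still-open variables draw from only 5 values {6, 11, 13, 16, 19}, so each is used; only u can be 6, hence u = 6.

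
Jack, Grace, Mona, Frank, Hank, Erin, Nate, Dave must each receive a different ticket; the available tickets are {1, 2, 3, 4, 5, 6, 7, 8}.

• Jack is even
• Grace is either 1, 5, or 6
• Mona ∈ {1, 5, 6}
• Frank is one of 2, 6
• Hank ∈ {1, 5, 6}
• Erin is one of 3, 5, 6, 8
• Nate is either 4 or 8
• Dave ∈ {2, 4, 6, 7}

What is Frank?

The 8 variables draw from only 8 values {1, 2, 3, 4, 5, 6, 7, 8}, so each is used; only Erin can be 3, hence Erin = 3.
The 7 still-open variables together cover exactly {1, 2, 4, 5, 6, 7, 8} — 7 values for 7 variables — and 7 appears only in Dave's list, so Dave = 7.
The 3 variables Grace, Mona, Hank are confined to {1, 5, 6}, which locks those values in; drop them from Jack, Frank.
So Frank = 2.

2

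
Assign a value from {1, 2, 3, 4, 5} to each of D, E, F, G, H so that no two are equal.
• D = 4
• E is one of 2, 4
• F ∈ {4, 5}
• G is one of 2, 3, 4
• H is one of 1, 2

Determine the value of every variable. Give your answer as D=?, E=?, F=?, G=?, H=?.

D's domain is down to {4}, so D = 4. Eliminate 4 elsewhere: E, F, G.
E must be 2 (only option left). Strike 2 from G, H.
That leaves F = 5.
G's domain is down to {3}, so G = 3.
H's domain is down to {1}, so H = 1.

D=4, E=2, F=5, G=3, H=1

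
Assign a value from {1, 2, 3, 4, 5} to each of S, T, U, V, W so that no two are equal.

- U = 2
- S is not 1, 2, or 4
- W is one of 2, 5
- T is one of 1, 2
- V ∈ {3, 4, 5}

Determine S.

3

U's domain is down to {2}, so U = 2. Remove 2 from T, W.
W must be 5 (only option left). So S, V can't be 5.
So S = 3.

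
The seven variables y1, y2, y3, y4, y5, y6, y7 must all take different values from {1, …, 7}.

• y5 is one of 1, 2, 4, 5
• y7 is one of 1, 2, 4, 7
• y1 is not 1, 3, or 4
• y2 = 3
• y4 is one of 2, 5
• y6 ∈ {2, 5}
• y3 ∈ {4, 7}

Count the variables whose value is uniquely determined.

y2 has just one choice, so y2 = 3.
The 6 still-open variables together cover exactly {1, 2, 4, 5, 6, 7} — 6 values for 6 variables — and 6 appears only in y1's list, so y1 = 6.
The 2 variables y4 and y6 are confined to {2, 5}, which locks those values in; drop them from y5, y7.
Determined: y1=6, y2=3. The other variables each still have more than one consistent value. That makes 2.

2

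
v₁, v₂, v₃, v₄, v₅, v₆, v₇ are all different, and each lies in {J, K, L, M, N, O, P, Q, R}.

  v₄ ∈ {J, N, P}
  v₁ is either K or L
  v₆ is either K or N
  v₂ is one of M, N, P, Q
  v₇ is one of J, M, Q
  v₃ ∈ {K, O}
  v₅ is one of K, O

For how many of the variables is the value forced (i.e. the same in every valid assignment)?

v₃ and v₅ share exactly the 2 values {K, O}; by pigeonhole those values go to them, so strike K, O from v₁, v₆.
v₁ must be L (only option left).
That leaves v₆ = N. Eliminate N elsewhere: v₂, v₄.
Determined: v₁=L, v₆=N. The other variables each still have more than one consistent value. That makes 2.

2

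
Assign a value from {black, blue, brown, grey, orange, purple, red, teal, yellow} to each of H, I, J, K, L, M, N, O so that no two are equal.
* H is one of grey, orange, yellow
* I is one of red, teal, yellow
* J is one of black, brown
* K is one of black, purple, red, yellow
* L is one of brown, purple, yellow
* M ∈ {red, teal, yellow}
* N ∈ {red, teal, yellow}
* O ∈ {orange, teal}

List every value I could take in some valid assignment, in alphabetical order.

red, teal, yellow

The 8 variables together cover exactly {black, brown, grey, orange, purple, red, teal, yellow} — 8 values for 8 variables — and grey appears only in H's list, so H = grey.
Among the 7 still-open variables, orange fits only O (and all 7 values in {black, brown, orange, purple, red, teal, yellow} must be used), so O = orange.
I, M, N share exactly the 3 values {red, teal, yellow}; by pigeonhole those values go to them, so strike red, teal, yellow from K, L.
No further eliminations apply; I can still be any of red, teal, yellow.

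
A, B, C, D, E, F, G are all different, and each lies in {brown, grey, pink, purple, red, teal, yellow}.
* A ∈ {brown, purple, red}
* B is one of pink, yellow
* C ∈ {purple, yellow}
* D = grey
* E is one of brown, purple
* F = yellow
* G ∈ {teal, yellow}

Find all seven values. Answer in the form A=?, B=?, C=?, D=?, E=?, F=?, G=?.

A=red, B=pink, C=purple, D=grey, E=brown, F=yellow, G=teal

D must be grey (only option left).
F must be yellow (only option left). So B, C, G can't be yellow.
G must be teal (only option left).
That leaves B = pink.
C has just one choice, so C = purple. Remove purple from A, E.
E's domain is down to {brown}, so E = brown. So A can't be brown.
That leaves A = red.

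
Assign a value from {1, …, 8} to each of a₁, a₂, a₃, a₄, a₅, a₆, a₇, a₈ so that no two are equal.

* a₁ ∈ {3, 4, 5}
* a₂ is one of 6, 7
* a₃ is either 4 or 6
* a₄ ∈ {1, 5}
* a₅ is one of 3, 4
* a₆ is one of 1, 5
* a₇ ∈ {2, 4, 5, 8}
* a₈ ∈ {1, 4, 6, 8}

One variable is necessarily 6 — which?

a₃

The 8 variables draw from only 8 values {1, 2, 3, 4, 5, 6, 7, 8}, so each is used; only a₇ can be 2, hence a₇ = 2.
The 7 still-open variables draw from only 7 values {1, 3, 4, 5, 6, 7, 8}, so each is used; only a₂ can be 7, hence a₂ = 7.
The 6 still-open variables draw from only 6 values {1, 3, 4, 5, 6, 8}, so each is used; only a₈ can be 8, hence a₈ = 8.
The 5 still-open variables together cover exactly {1, 3, 4, 5, 6} — 5 values for 5 variables — and 6 appears only in a₃'s list, so a₃ = 6.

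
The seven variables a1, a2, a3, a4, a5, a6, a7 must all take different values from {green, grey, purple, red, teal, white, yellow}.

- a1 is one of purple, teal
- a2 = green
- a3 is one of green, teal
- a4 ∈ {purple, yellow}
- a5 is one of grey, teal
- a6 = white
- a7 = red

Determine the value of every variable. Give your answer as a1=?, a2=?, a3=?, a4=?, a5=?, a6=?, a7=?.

a2's domain is down to {green}, so a2 = green. Eliminate green elsewhere: a3.
That leaves a3 = teal. Strike teal from a1, a5.
a5 has just one choice, so a5 = grey.
a6 has just one choice, so a6 = white.
That leaves a7 = red.
a1's domain is down to {purple}, so a1 = purple. Strike purple from a4.
a4 must be yellow (only option left).

a1=purple, a2=green, a3=teal, a4=yellow, a5=grey, a6=white, a7=red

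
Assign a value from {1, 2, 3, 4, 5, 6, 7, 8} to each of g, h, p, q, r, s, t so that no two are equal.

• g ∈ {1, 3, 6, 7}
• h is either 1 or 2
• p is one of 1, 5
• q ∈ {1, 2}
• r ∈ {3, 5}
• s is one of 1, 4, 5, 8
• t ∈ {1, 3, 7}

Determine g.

h and q between them cover only {1, 2} — a naked pair. Remove those values from g, p, s, t.
p has just one choice, so p = 5. Strike 5 from r, s.
r has just one choice, so r = 3. Eliminate 3 elsewhere: g, t.
t's domain is down to {7}, so t = 7. So g can't be 7.
So g = 6.

6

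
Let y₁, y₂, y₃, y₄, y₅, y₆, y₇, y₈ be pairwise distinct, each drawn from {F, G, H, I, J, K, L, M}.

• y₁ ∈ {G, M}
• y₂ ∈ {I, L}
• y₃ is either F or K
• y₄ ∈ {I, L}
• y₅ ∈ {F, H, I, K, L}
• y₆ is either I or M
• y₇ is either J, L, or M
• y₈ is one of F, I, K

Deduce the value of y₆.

The 8 variables together cover exactly {F, G, H, I, J, K, L, M} — 8 values for 8 variables — and G appears only in y₁'s list, so y₁ = G.
The 7 still-open variables together cover exactly {F, H, I, J, K, L, M} — 7 values for 7 variables — and H appears only in y₅'s list, so y₅ = H.
The 6 still-open variables together cover exactly {F, I, J, K, L, M} — 6 values for 6 variables — and J appears only in y₇'s list, so y₇ = J.
The 5 still-open variables together cover exactly {F, I, K, L, M} — 5 values for 5 variables — and M appears only in y₆'s list, so y₆ = M.

M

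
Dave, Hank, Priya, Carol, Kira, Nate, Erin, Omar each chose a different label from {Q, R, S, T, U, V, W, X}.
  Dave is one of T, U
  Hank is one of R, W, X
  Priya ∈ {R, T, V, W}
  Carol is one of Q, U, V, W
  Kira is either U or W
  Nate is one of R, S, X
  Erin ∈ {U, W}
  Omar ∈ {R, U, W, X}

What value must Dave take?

T

The 8 variables draw from only 8 values {Q, R, S, T, U, V, W, X}, so each is used; only Carol can be Q, hence Carol = Q.
The 7 still-open variables draw from only 7 values {R, S, T, U, V, W, X}, so each is used; only Nate can be S, hence Nate = S.
The 6 still-open variables draw from only 6 values {R, T, U, V, W, X}, so each is used; only Priya can be V, hence Priya = V.
The 5 still-open variables draw from only 5 values {R, T, U, W, X}, so each is used; only Dave can be T, hence Dave = T.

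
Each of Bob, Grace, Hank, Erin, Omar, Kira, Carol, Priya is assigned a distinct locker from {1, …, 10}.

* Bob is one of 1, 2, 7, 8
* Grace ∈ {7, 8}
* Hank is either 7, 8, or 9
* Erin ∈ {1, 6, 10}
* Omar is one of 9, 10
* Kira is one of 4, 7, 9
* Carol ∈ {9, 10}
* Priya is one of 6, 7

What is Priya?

6

The 8 variables together cover exactly {1, 2, 4, 6, 7, 8, 9, 10} — 8 values for 8 variables — and 2 appears only in Bob's list, so Bob = 2.
The 7 still-open variables draw from only 7 values {1, 4, 6, 7, 8, 9, 10}, so each is used; only Erin can be 1, hence Erin = 1.
Among the 6 still-open variables, 4 fits only Kira (and all 6 values in {4, 6, 7, 8, 9, 10} must be used), so Kira = 4.
The 5 still-open variables draw from only 5 values {6, 7, 8, 9, 10}, so each is used; only Priya can be 6, hence Priya = 6.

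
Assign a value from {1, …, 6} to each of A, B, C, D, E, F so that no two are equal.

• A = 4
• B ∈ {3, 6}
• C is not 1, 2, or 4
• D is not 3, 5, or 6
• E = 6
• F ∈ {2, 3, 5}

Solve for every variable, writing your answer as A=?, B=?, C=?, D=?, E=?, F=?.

A's domain is down to {4}, so A = 4. Strike 4 from D.
That leaves E = 6. Eliminate 6 elsewhere: B, C.
B's domain is down to {3}, so B = 3. Remove 3 from C, F.
C's domain is down to {5}, so C = 5. Eliminate 5 elsewhere: F.
F's domain is down to {2}, so F = 2. So D can't be 2.
D's domain is down to {1}, so D = 1.

A=4, B=3, C=5, D=1, E=6, F=2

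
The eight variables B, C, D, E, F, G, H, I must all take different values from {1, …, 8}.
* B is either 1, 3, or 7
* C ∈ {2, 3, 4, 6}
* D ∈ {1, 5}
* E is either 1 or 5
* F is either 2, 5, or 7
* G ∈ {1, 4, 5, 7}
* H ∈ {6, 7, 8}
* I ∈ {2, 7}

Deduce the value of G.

The 8 variables together cover exactly {1, 2, 3, 4, 5, 6, 7, 8} — 8 values for 8 variables — and 8 appears only in H's list, so H = 8.
The 7 still-open variables draw from only 7 values {1, 2, 3, 4, 5, 6, 7}, so each is used; only C can be 6, hence C = 6.
The 6 still-open variables draw from only 6 values {1, 2, 3, 4, 5, 7}, so each is used; only B can be 3, hence B = 3.
The 5 still-open variables together cover exactly {1, 2, 4, 5, 7} — 5 values for 5 variables — and 4 appears only in G's list, so G = 4.

4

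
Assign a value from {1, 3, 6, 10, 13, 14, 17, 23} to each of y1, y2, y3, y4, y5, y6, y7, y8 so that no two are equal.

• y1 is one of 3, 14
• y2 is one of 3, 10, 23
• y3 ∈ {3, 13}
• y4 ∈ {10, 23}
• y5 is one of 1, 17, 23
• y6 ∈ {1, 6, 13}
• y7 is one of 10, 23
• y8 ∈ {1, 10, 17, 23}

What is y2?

3

Among the 8 variables, 6 fits only y6 (and all 8 values in {1, 3, 6, 10, 13, 14, 17, 23} must be used), so y6 = 6.
Among the 7 still-open variables, 13 fits only y3 (and all 7 values in {1, 3, 10, 13, 14, 17, 23} must be used), so y3 = 13.
The 6 still-open variables draw from only 6 values {1, 3, 10, 14, 17, 23}, so each is used; only y1 can be 14, hence y1 = 14.
Among the 5 still-open variables, 3 fits only y2 (and all 5 values in {1, 3, 10, 17, 23} must be used), so y2 = 3.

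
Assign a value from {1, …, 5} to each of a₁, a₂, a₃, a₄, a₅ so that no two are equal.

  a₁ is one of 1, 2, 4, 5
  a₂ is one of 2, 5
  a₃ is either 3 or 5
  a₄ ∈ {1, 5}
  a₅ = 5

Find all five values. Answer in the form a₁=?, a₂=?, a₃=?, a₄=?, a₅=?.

a₁=4, a₂=2, a₃=3, a₄=1, a₅=5

a₅'s domain is down to {5}, so a₅ = 5. Remove 5 from a₁, a₂, a₃, a₄.
a₂ has just one choice, so a₂ = 2. Strike 2 from a₁.
a₃ has just one choice, so a₃ = 3.
That leaves a₄ = 1. Eliminate 1 elsewhere: a₁.
That leaves a₁ = 4.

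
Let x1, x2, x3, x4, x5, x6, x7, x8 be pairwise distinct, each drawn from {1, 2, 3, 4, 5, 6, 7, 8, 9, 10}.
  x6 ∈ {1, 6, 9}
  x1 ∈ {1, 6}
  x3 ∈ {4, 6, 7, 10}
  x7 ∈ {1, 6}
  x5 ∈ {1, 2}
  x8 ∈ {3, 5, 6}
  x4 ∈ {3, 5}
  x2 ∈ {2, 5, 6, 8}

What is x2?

8

The 2 variables x1 and x7 are confined to {1, 6}, which locks those values in; drop them from x2, x3, x5, x6, x8.
x5's domain is down to {2}, so x5 = 2. Remove 2 from x2.
x6 has just one choice, so x6 = 9.
x4 and x8 share exactly the 2 values {3, 5}; by pigeonhole those values go to them, so strike 3, 5 from x2.
So x2 = 8.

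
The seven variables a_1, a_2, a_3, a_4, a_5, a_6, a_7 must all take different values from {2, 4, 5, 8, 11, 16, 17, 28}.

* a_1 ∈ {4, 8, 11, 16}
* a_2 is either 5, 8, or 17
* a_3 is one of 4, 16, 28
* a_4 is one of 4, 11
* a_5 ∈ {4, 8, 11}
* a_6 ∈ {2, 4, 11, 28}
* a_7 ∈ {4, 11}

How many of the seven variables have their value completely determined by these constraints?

The 2 variables a_4 and a_7 are confined to {4, 11}, which locks those values in; drop them from a_1, a_3, a_5, a_6.
That leaves a_5 = 8. Strike 8 from a_1, a_2.
That leaves a_1 = 16. So a_3 can't be 16.
That leaves a_3 = 28. Remove 28 from a_6.
a_6 has just one choice, so a_6 = 2.
Determined: a_1=16, a_3=28, a_5=8, a_6=2. The other variables each still have more than one consistent value. That makes 4.

4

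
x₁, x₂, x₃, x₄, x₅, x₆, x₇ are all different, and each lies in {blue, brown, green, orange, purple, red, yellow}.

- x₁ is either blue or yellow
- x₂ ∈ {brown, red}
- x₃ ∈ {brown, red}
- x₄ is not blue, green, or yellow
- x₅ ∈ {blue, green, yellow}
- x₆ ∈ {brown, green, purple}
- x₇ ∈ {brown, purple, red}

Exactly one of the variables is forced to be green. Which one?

The 7 variables draw from only 7 values {blue, brown, green, orange, purple, red, yellow}, so each is used; only x₄ can be orange, hence x₄ = orange.
The 2 variables x₂ and x₃ are confined to {brown, red}, which locks those values in; drop them from x₆, x₇.
x₇'s domain is down to {purple}, so x₇ = purple. Strike purple from x₆.
So green goes to x₆.

x₆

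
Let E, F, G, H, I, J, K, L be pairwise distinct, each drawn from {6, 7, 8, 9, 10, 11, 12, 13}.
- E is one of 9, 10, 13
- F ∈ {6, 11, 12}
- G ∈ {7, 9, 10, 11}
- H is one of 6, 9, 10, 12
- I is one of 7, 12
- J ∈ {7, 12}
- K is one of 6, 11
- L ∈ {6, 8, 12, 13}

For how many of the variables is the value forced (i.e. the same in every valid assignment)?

The 8 variables draw from only 8 values {6, 7, 8, 9, 10, 11, 12, 13}, so each is used; only L can be 8, hence L = 8.
The 7 still-open variables together cover exactly {6, 7, 9, 10, 11, 12, 13} — 7 values for 7 variables — and 13 appears only in E's list, so E = 13.
I and J between them cover only {7, 12} — a naked pair. Remove those values from F, G, H.
F and K share exactly the 2 values {6, 11}; by pigeonhole those values go to them, so strike 6, 11 from G, H.
Determined: E=13, L=8. The other variables each still have more than one consistent value. That makes 2.

2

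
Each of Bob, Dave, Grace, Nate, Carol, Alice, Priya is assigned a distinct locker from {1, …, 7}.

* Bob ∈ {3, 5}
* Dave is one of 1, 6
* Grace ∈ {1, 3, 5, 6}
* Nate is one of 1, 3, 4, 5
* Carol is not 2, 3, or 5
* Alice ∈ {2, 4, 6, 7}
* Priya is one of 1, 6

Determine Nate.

4

The 7 variables together cover exactly {1, 2, 3, 4, 5, 6, 7} — 7 values for 7 variables — and 2 appears only in Alice's list, so Alice = 2.
The 6 still-open variables together cover exactly {1, 3, 4, 5, 6, 7} — 6 values for 6 variables — and 7 appears only in Carol's list, so Carol = 7.
The 5 still-open variables together cover exactly {1, 3, 4, 5, 6} — 5 values for 5 variables — and 4 appears only in Nate's list, so Nate = 4.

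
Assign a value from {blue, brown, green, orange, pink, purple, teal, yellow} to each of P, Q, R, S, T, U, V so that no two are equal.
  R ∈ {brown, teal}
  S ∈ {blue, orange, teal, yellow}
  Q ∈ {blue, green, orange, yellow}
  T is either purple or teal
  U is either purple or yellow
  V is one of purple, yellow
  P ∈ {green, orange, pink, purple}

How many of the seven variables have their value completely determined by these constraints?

2

U and V share exactly the 2 values {purple, yellow}; by pigeonhole those values go to them, so strike purple, yellow from P, Q, S, T.
T must be teal (only option left). Eliminate teal elsewhere: R, S.
R has just one choice, so R = brown.
Determined: R=brown, T=teal. The other variables each still have more than one consistent value. That makes 2.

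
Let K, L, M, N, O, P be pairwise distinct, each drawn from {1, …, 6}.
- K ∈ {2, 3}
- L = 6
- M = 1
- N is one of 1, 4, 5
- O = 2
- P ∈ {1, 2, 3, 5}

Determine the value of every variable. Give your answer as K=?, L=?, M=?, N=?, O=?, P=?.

K=3, L=6, M=1, N=4, O=2, P=5

L has just one choice, so L = 6.
M's domain is down to {1}, so M = 1. Remove 1 from N, P.
O must be 2 (only option left). Eliminate 2 elsewhere: K, P.
K has just one choice, so K = 3. So P can't be 3.
P has just one choice, so P = 5. Strike 5 from N.
That leaves N = 4.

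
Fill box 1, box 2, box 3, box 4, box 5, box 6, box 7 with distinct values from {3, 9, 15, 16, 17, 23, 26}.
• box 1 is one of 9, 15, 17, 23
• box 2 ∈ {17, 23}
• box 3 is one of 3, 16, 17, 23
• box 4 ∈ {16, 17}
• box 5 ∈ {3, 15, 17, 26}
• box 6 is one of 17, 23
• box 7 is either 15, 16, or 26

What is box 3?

3

The 7 variables together cover exactly {3, 9, 15, 16, 17, 23, 26} — 7 values for 7 variables — and 9 appears only in box 1's list, so box 1 = 9.
box 2 and box 6 between them cover only {17, 23} — a naked pair. Remove those values from box 3, box 4, box 5.
box 4 has just one choice, so box 4 = 16. Eliminate 16 elsewhere: box 3, box 7.
So box 3 = 3.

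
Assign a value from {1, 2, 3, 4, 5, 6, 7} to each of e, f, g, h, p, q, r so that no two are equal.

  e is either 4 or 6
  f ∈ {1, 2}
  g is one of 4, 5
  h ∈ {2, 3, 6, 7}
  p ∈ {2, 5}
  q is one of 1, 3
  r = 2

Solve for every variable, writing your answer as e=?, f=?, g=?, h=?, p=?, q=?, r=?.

e=6, f=1, g=4, h=7, p=5, q=3, r=2

r must be 2 (only option left). So f, h, p can't be 2.
f has just one choice, so f = 1. So q can't be 1.
p must be 5 (only option left). Strike 5 from g.
q's domain is down to {3}, so q = 3. Eliminate 3 elsewhere: h.
g's domain is down to {4}, so g = 4. Remove 4 from e.
e must be 6 (only option left). Strike 6 from h.
h must be 7 (only option left).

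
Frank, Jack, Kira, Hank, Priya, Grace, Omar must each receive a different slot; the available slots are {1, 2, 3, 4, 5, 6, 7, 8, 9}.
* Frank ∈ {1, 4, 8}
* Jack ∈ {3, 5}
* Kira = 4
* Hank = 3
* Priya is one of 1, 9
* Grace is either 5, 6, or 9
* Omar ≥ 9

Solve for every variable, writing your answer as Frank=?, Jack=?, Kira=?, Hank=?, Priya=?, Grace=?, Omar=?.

Kira has just one choice, so Kira = 4. Eliminate 4 elsewhere: Frank.
Hank must be 3 (only option left). Strike 3 from Jack.
Omar's domain is down to {9}, so Omar = 9. Strike 9 from Priya, Grace.
Jack has just one choice, so Jack = 5. Strike 5 from Grace.
That leaves Priya = 1. Strike 1 from Frank.
Grace's domain is down to {6}, so Grace = 6.
That leaves Frank = 8.

Frank=8, Jack=5, Kira=4, Hank=3, Priya=1, Grace=6, Omar=9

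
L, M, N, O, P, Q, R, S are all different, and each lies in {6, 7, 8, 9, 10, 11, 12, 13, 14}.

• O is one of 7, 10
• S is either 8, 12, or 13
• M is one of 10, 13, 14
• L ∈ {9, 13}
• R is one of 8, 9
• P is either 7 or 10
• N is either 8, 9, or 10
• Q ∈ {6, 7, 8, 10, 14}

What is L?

Among the 8 variables, 6 fits only Q (and all 8 values in {6, 7, 8, 9, 10, 12, 13, 14} must be used), so Q = 6.
The 7 still-open variables draw from only 7 values {7, 8, 9, 10, 12, 13, 14}, so each is used; only S can be 12, hence S = 12.
Among the 6 still-open variables, 14 fits only M (and all 6 values in {7, 8, 9, 10, 13, 14} must be used), so M = 14.
The 5 still-open variables draw from only 5 values {7, 8, 9, 10, 13}, so each is used; only L can be 13, hence L = 13.

13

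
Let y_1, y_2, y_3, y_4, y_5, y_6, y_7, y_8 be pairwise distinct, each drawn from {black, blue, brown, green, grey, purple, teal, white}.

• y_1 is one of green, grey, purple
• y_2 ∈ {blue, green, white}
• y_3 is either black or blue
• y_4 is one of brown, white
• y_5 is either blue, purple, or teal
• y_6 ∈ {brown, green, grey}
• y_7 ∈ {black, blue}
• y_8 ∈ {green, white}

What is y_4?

brown

The 8 variables draw from only 8 values {black, blue, brown, green, grey, purple, teal, white}, so each is used; only y_5 can be teal, hence y_5 = teal.
Among the 7 still-open variables, purple fits only y_1 (and all 7 values in {black, blue, brown, green, grey, purple, white} must be used), so y_1 = purple.
Among the 6 still-open variables, grey fits only y_6 (and all 6 values in {black, blue, brown, green, grey, white} must be used), so y_6 = grey.
The 5 still-open variables draw from only 5 values {black, blue, brown, green, white}, so each is used; only y_4 can be brown, hence y_4 = brown.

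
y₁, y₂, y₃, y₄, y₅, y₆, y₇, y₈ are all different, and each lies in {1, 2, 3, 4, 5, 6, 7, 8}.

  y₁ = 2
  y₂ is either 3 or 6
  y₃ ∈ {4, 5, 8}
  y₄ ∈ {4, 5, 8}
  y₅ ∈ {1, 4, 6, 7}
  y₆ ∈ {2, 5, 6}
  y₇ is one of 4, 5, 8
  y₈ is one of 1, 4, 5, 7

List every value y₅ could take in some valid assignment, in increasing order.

y₁ has just one choice, so y₁ = 2. Strike 2 from y₆.
The 7 still-open variables together cover exactly {1, 3, 4, 5, 6, 7, 8} — 7 values for 7 variables — and 3 appears only in y₂'s list, so y₂ = 3.
The 3 variables y₃, y₄, y₇ are confined to {4, 5, 8}, which locks those values in; drop them from y₅, y₆, y₈.
y₆ must be 6 (only option left). Strike 6 from y₅.
No further eliminations apply; y₅ can still be any of 1, 7.

1, 7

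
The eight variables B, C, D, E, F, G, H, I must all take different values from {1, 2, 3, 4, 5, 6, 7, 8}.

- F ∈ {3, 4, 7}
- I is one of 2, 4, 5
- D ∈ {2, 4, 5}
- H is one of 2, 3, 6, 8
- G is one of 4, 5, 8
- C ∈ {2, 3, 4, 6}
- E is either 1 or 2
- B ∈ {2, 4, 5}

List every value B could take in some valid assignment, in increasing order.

2, 4, 5

Among the 8 variables, 1 fits only E (and all 8 values in {1, 2, 3, 4, 5, 6, 7, 8} must be used), so E = 1.
The 7 still-open variables together cover exactly {2, 3, 4, 5, 6, 7, 8} — 7 values for 7 variables — and 7 appears only in F's list, so F = 7.
B, D, I share exactly the 3 values {2, 4, 5}; by pigeonhole those values go to them, so strike 2, 4, 5 from C, G, H.
G must be 8 (only option left). So H can't be 8.
No further eliminations apply; B can still be any of 2, 4, 5.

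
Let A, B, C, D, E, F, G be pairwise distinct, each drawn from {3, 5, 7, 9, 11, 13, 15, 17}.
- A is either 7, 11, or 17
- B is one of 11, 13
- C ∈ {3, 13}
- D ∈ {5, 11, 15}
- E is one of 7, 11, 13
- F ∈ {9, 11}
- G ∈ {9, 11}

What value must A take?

The 2 variables F and G are confined to {9, 11}, which locks those values in; drop them from A, B, D, E.
That leaves B = 13. Strike 13 from C, E.
C's domain is down to {3}, so C = 3.
E has just one choice, so E = 7. Eliminate 7 elsewhere: A.
So A = 17.

17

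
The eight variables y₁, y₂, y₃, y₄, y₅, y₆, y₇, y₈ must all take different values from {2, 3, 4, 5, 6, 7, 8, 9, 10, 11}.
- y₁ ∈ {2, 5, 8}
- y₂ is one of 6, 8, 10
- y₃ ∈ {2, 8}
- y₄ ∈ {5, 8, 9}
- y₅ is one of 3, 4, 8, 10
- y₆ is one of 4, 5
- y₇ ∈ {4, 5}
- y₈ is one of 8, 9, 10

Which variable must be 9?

The 8 variables together cover exactly {2, 3, 4, 5, 6, 8, 9, 10} — 8 values for 8 variables — and 3 appears only in y₅'s list, so y₅ = 3.
Among the 7 still-open variables, 6 fits only y₂ (and all 7 values in {2, 4, 5, 6, 8, 9, 10} must be used), so y₂ = 6.
Among the 6 still-open variables, 10 fits only y₈ (and all 6 values in {2, 4, 5, 8, 9, 10} must be used), so y₈ = 10.
The 5 still-open variables together cover exactly {2, 4, 5, 8, 9} — 5 values for 5 variables — and 9 appears only in y₄'s list, so y₄ = 9.

y₄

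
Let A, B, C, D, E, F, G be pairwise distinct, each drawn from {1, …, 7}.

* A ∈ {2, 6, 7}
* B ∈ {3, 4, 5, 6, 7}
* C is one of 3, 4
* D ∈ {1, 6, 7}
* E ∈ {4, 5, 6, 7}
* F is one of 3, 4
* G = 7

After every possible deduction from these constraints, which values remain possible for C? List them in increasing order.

G has just one choice, so G = 7. Remove 7 from A, B, D, E.
Among the 6 still-open variables, 1 fits only D (and all 6 values in {1, 2, 3, 4, 5, 6} must be used), so D = 1.
Among the 5 still-open variables, 2 fits only A (and all 5 values in {2, 3, 4, 5, 6} must be used), so A = 2.
C and F between them cover only {3, 4} — a naked pair. Remove those values from B, E.
No further eliminations apply; C can still be any of 3, 4.

3, 4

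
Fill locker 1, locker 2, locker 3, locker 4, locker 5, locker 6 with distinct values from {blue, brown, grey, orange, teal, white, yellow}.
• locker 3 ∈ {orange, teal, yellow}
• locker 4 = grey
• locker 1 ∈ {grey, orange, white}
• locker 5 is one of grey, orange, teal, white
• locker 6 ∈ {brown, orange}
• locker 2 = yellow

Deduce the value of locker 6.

brown

locker 2 must be yellow (only option left). Strike yellow from locker 3.
locker 4's domain is down to {grey}, so locker 4 = grey. Strike grey from locker 1, locker 5.
The 4 still-open variables draw from only 4 values {brown, orange, teal, white}, so each is used; only locker 6 can be brown, hence locker 6 = brown.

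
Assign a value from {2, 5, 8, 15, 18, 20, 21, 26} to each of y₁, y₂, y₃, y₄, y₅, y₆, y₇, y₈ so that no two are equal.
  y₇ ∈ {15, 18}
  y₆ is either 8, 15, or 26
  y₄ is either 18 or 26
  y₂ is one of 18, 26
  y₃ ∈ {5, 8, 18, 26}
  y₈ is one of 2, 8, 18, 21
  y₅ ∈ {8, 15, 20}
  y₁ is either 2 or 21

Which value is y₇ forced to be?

15

Among the 8 variables, 5 fits only y₃ (and all 8 values in {2, 5, 8, 15, 18, 20, 21, 26} must be used), so y₃ = 5.
Among the 7 still-open variables, 20 fits only y₅ (and all 7 values in {2, 8, 15, 18, 20, 21, 26} must be used), so y₅ = 20.
y₂ and y₄ share exactly the 2 values {18, 26}; by pigeonhole those values go to them, so strike 18, 26 from y₆, y₇, y₈.
So y₇ = 15.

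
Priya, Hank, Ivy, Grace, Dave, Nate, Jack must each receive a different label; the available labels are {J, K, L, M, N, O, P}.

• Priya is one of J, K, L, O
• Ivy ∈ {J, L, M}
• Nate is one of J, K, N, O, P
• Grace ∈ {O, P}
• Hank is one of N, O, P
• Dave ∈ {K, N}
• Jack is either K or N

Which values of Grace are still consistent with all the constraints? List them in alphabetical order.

O, P

The 7 variables together cover exactly {J, K, L, M, N, O, P} — 7 values for 7 variables — and M appears only in Ivy's list, so Ivy = M.
Among the 6 still-open variables, L fits only Priya (and all 6 values in {J, K, L, N, O, P} must be used), so Priya = L.
The 5 still-open variables together cover exactly {J, K, N, O, P} — 5 values for 5 variables — and J appears only in Nate's list, so Nate = J.
The 2 variables Dave and Jack are confined to {K, N}, which locks those values in; drop them from Hank.
No further eliminations apply; Grace can still be any of O, P.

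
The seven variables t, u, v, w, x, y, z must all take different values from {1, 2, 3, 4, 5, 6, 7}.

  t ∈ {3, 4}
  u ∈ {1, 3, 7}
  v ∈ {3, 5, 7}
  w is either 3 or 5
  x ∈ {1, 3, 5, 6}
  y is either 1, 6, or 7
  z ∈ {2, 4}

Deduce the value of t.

Among the 7 variables, 2 fits only z (and all 7 values in {1, 2, 3, 4, 5, 6, 7} must be used), so z = 2.
The 6 still-open variables together cover exactly {1, 3, 4, 5, 6, 7} — 6 values for 6 variables — and 4 appears only in t's list, so t = 4.

4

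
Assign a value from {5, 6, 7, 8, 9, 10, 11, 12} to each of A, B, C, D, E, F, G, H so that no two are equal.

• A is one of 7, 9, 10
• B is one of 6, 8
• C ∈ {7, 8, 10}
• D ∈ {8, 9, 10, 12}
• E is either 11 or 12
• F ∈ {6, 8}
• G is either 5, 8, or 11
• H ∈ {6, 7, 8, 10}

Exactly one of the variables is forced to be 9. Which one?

The 8 variables together cover exactly {5, 6, 7, 8, 9, 10, 11, 12} — 8 values for 8 variables — and 5 appears only in G's list, so G = 5.
The 7 still-open variables draw from only 7 values {6, 7, 8, 9, 10, 11, 12}, so each is used; only E can be 11, hence E = 11.
The 6 still-open variables together cover exactly {6, 7, 8, 9, 10, 12} — 6 values for 6 variables — and 12 appears only in D's list, so D = 12.
The 5 still-open variables together cover exactly {6, 7, 8, 9, 10} — 5 values for 5 variables — and 9 appears only in A's list, so A = 9.

A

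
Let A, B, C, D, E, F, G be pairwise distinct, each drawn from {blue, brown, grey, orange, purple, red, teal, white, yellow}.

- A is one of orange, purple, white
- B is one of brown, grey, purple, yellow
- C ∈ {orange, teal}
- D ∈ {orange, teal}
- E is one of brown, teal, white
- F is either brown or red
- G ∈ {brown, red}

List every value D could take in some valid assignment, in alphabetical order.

orange, teal

The 2 variables C and D are confined to {orange, teal}, which locks those values in; drop them from A, E.
The 2 variables F and G are confined to {brown, red}, which locks those values in; drop them from B, E.
E's domain is down to {white}, so E = white. So A can't be white.
A's domain is down to {purple}, so A = purple. Strike purple from B.
No further eliminations apply; D can still be any of orange, teal.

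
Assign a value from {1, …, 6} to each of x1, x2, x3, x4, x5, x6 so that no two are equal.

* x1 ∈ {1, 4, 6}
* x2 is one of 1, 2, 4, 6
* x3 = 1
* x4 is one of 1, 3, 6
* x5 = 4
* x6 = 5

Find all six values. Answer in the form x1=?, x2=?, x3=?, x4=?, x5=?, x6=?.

x1=6, x2=2, x3=1, x4=3, x5=4, x6=5

x3 has just one choice, so x3 = 1. Remove 1 from x1, x2, x4.
x5 must be 4 (only option left). Eliminate 4 elsewhere: x1, x2.
x6's domain is down to {5}, so x6 = 5.
x1's domain is down to {6}, so x1 = 6. Eliminate 6 elsewhere: x2, x4.
That leaves x2 = 2.
x4 must be 3 (only option left).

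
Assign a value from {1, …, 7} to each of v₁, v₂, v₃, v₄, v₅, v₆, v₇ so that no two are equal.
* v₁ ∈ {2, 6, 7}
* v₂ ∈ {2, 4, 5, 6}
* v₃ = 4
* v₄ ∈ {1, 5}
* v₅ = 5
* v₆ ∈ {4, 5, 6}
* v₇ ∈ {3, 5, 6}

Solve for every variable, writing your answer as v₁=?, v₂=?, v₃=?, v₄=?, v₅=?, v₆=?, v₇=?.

v₁=7, v₂=2, v₃=4, v₄=1, v₅=5, v₆=6, v₇=3

v₃ has just one choice, so v₃ = 4. Eliminate 4 elsewhere: v₂, v₆.
v₅ must be 5 (only option left). So v₂, v₄, v₆, v₇ can't be 5.
v₆'s domain is down to {6}, so v₆ = 6. So v₁, v₂, v₇ can't be 6.
That leaves v₇ = 3.
v₂ has just one choice, so v₂ = 2. Eliminate 2 elsewhere: v₁.
v₄ has just one choice, so v₄ = 1.
That leaves v₁ = 7.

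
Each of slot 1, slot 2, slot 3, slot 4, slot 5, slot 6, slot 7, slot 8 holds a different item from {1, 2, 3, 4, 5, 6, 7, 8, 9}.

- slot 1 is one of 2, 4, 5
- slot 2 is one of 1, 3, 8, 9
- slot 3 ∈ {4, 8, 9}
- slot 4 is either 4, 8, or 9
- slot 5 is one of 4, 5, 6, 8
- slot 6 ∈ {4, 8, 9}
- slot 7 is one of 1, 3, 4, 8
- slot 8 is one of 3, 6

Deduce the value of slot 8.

The 8 variables draw from only 8 values {1, 2, 3, 4, 5, 6, 8, 9}, so each is used; only slot 1 can be 2, hence slot 1 = 2.
The 7 still-open variables draw from only 7 values {1, 3, 4, 5, 6, 8, 9}, so each is used; only slot 5 can be 5, hence slot 5 = 5.
The 6 still-open variables together cover exactly {1, 3, 4, 6, 8, 9} — 6 values for 6 variables — and 6 appears only in slot 8's list, so slot 8 = 6.

6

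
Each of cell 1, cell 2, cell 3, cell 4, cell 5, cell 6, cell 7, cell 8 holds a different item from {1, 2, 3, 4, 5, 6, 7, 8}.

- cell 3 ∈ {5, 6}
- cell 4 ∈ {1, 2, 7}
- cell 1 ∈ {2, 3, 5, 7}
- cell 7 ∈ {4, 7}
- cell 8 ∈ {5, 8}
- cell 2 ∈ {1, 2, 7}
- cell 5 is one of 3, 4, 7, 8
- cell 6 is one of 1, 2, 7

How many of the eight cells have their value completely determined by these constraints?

2

The 8 variables draw from only 8 values {1, 2, 3, 4, 5, 6, 7, 8}, so each is used; only cell 3 can be 6, hence cell 3 = 6.
cell 2, cell 4, cell 6 between them cover only {1, 2, 7} — a naked triple. Remove those values from cell 1, cell 5, cell 7.
cell 7 has just one choice, so cell 7 = 4. Remove 4 from cell 5.
Determined: cell 3=6, cell 7=4. The other cells each still have more than one consistent value. That makes 2.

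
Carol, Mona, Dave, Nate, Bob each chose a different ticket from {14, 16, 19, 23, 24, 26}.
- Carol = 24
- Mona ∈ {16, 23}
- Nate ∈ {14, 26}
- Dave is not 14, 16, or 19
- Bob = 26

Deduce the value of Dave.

23

Carol has just one choice, so Carol = 24. Strike 24 from Dave.
Bob must be 26 (only option left). So Dave, Nate can't be 26.
So Dave = 23.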